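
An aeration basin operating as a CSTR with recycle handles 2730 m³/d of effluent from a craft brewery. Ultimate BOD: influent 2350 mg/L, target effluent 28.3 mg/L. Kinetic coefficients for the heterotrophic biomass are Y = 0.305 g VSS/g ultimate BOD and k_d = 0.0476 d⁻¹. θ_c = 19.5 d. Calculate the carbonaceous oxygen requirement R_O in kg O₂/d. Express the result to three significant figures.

R_O ≈ 4910 kg O₂/d

Y_obs = Y / (1 + k_d θ_c) = 0.305 / (1 + 0.0476 × 19.5) = 0.305 / 1.928 = 0.1582.
Substrate removed = Q·(S₀ − S) = 2730 m³/d × (2350 − 28.3) g/m³ = 6.34×10^6 g/d = 6338 kg/d.
Biomass synthesised: P_X = Y_obs × 6338 = 1003 kg VSS/d.
Carbonaceous O₂ demand = substrate oxidised − cell-mass equivalent = 6338 − 1.42 × 1003 = 4915 kg O₂/d.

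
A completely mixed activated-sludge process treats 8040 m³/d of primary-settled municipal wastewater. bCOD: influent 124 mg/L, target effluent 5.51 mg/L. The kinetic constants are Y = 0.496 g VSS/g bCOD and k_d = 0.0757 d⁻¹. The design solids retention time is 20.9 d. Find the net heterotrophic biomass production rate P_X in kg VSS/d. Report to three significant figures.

Y_obs = Y / (1 + k_d θ_c) = 0.496 / (1 + 0.0757 × 20.9) = 0.496 / 2.582 = 0.1921.
ΔS = 124 − 5.51 = 118.5 mg/L, so the substrate removal rate is 8040 × 118.5/1000 = 952.7 kg bCOD/d.
So the net sludge growth is P_X = 0.1921 × 952.7 = 183.0 kg VSS/d.

P_X ≈ 183 kg VSS/d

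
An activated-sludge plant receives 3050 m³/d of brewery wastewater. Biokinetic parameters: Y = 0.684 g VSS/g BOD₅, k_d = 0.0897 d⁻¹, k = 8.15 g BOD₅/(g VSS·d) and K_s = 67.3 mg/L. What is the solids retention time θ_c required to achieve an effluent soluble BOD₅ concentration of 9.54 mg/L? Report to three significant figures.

At the target effluent, Y k S/(K_s+S) = 0.684×8.15×9.54/76.84 = 0.6921 d⁻¹.
1/θ_c = 0.6921 − 0.0897 = 0.6024 d⁻¹, so θ_c = 1.660 d.

θ_c ≈ 1.66 d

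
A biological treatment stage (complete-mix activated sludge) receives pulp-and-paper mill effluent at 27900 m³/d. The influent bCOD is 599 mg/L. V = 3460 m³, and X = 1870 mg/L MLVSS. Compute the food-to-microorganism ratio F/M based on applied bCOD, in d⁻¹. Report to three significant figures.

F/M = Q·S₀ / (V·X) = 27900 × 599 / (3460 × 1870) = 2.583 g bCOD·(g VSS·d)⁻¹.

F/M ≈ 2.58 d⁻¹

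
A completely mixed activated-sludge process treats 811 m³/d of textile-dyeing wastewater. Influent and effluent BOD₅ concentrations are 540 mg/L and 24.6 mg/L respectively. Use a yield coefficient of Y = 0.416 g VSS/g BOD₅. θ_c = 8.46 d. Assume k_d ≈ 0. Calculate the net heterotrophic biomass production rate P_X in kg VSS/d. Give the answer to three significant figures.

No decay correction is needed, so Y_obs = Y = 0.416.
Substrate removed = Q·(S₀ − S) = 811 m³/d × (540 − 24.6) g/m³ = 4.18×10^5 g/d = 418.0 kg/d.
Biomass produced: P_X = Y_obs·Q·ΔS = 0.4160 × 418.0 ≈ 173.9 kg VSS/d.

P_X ≈ 174 kg VSS/d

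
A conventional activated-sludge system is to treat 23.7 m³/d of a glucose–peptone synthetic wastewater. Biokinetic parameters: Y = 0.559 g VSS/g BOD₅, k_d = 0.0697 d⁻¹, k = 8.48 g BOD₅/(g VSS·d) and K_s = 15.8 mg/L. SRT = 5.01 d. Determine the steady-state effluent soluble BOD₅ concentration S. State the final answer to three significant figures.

S ≈ 0.952 mg/L

For a completely mixed reactor with recycle the Lawrence–McCarty relation gives S = K_s·(1 + k_d·θ_c) / [θ_c·(Y·k − k_d) − 1] = 15.8 × (1 + 0.0697 × 5.01) / [5.01 × (0.559 × 8.48 − 0.0697) − 1] = 21.32 / 22.40 = 0.9517 mg/L.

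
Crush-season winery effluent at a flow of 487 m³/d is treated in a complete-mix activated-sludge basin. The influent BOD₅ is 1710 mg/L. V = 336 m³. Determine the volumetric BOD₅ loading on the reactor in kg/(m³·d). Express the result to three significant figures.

L_v ≈ 2.48 kg BOD₅/(m³·d)

L_v = Q S₀ / V = 487 × 1710 × 10⁻³ / 336.0 = 2.478 kg/(m³·d).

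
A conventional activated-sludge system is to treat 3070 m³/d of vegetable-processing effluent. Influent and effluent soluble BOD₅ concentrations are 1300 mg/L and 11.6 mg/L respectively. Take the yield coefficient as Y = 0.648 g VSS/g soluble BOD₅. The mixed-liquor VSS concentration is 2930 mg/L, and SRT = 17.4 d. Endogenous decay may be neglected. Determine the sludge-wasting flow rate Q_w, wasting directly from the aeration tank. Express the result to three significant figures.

Biomass mass balance (decay neglected): V·X = Y·Q·(S₀ − S)·θ_c, so V = 0.648 × 3070 × (1300 − 11.6) × 17.4 / 2930 = 15221 m³.
For wasting at MLVSS concentration, Q_w = V/θ_c = 15221/17.4 = 874.8 m³/d.

Q_w ≈ 875 m³/d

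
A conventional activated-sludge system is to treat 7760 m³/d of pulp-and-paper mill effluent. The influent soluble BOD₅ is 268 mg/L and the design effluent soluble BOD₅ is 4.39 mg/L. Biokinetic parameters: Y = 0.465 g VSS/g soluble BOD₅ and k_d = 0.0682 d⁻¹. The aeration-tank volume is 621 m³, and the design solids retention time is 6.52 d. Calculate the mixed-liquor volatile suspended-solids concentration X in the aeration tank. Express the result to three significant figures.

X ≈ 6910 mg/L

From V·X·(1 + k_d·θ_c) = Y·Q·(S₀ − S)·θ_c: X = 0.465 × 7760 × (268 − 4.39) × 6.52 / [621 × (1 + 0.0682 × 6.52)] = 6913 mg/L.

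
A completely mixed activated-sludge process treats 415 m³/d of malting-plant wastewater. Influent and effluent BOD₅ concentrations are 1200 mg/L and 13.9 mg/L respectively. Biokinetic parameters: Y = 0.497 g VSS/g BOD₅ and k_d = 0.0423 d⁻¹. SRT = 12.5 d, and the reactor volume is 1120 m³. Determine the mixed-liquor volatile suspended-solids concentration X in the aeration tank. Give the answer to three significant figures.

X ≈ 1790 mg/L

X = Y·Q·ΔS·θ_c / [V·(1 + k_d θ_c)] = 0.497 × 415 × (1200 − 13.9) × 12.5 / [1120 × (1 + 0.0423 × 12.5)] = 1786 mg/L.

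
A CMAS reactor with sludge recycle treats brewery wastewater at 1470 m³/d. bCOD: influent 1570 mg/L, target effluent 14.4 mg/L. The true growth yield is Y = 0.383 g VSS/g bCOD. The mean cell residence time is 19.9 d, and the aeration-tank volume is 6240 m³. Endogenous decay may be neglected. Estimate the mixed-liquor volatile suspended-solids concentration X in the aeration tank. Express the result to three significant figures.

X ≈ 2790 mg/L

From V·X = Y·Q·(S₀ − S)·θ_c (decay neglected): X = 0.383 × 1470 × (1570 − 14.4) × 19.9 / 6240 = 2793 mg/L.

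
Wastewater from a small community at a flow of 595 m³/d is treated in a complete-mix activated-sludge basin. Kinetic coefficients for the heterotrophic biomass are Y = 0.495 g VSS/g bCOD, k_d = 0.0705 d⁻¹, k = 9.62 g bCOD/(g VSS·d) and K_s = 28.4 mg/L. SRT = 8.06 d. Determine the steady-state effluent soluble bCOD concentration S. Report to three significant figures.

S ≈ 1.21 mg/L

For a completely mixed reactor with recycle the Lawrence–McCarty relation gives S = K_s·(1 + k_d·θ_c) / [θ_c·(Y·k − k_d) − 1] = 28.4 × (1 + 0.0705 × 8.06) / [8.06 × (0.495 × 9.62 − 0.0705) − 1] = 44.54 / 36.81 = 1.210 mg/L.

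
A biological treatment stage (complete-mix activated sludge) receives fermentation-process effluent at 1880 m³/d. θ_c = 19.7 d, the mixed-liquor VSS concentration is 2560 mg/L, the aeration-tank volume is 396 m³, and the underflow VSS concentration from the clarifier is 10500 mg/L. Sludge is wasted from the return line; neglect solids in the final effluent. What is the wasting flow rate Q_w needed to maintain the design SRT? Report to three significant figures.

Wasting from the return line (neglecting effluent solids): Q_w = V·X / (θ_c·X_r) = 396.0 × 2560 / (19.7 × 10500) = 4.901 m³/d.

Q_w ≈ 4.90 m³/d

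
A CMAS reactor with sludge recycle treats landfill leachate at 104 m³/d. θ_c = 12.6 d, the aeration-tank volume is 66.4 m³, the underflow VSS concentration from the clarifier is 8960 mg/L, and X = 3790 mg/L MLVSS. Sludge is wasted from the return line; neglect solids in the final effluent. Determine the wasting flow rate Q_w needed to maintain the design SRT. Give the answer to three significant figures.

Q_w = (V·X)/(θ_c X_r) = 66.40 × 3790 / (12.6 × 8960) = 2.229 m³/d.

Q_w ≈ 2.23 m³/d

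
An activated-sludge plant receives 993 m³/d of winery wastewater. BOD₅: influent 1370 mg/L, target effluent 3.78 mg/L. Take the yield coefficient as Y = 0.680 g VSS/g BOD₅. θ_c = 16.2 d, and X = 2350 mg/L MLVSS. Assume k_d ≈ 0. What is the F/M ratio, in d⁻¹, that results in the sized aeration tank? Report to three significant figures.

With k_d = 0 the design equation reduces to V = Y Q (S₀−S) θ_c / X = 0.680 × 993 × (1370 − 3.78) × 16.2 / 2350 = 6360 m³.
F/M = Q·S₀ / (V·X) = 993 × 1370 / (6360 × 2350) = 0.09103 g BOD₅·(g VSS·d)⁻¹.

F/M ≈ 0.0910 d⁻¹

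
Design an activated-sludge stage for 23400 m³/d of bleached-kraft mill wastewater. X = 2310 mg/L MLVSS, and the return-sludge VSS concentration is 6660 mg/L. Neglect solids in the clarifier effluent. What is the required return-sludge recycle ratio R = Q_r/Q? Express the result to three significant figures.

R ≈ 0.531

Solids balance on the clarifier gives (1+R)X = R·X_r, so R = X/(X_r − X) = 2310 / (6660 − 2310) = 0.5310.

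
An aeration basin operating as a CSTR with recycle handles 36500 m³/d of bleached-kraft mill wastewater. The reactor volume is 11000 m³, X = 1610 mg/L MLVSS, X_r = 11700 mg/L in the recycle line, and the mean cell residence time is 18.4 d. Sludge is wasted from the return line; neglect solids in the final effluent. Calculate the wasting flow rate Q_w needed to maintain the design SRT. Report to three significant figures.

Q_w ≈ 82.3 m³/d

Wasting from the return line (neglecting effluent solids): Q_w = V·X / (θ_c·X_r) = 11000 × 1610 / (18.4 × 11700) = 82.26 m³/d.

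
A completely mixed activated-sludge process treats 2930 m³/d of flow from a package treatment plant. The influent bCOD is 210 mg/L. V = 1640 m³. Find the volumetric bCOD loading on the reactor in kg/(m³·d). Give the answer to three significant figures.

L_v = Q S₀ / V = 2930 × 210 × 10⁻³ / 1640 = 0.3752 kg/(m³·d).

L_v ≈ 0.375 kg bCOD/(m³·d)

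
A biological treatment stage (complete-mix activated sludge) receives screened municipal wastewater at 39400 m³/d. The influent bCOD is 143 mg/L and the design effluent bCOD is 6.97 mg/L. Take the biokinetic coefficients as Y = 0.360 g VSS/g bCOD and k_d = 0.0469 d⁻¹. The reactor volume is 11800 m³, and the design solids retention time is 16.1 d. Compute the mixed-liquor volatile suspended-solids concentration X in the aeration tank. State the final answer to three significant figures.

X ≈ 1500 mg/L

Solving the biomass balance for X: X = Y Q (S₀−S) θ_c / [V (1+k_d θ_c)] = 0.360 × 39400 × (143 − 6.97) × 16.1 / [11800 × (1 + 0.0469 × 16.1)] = 1500 mg/L.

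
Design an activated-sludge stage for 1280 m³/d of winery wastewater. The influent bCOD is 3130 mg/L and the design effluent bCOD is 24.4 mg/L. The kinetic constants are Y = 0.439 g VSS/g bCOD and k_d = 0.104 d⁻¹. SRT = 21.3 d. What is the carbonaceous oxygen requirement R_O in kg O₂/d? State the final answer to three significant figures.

R_O ≈ 3200 kg O₂/d

Y_obs = Y / (1 + k_d θ_c) = 0.439 / (1 + 0.104 × 21.3) = 0.439 / 3.215 = 0.1365.
Substrate removed = Q·(S₀ − S) = 1280 m³/d × (3130 − 24.4) g/m³ = 3.98×10^6 g/d = 3975 kg/d.
P_X = Y_obs·Q·(S₀ − S) = 0.1365 × 3975 = 542.8 kg VSS/d.
R_O = Q·(S₀ − S) − 1.42·P_X = 3975 − 1.42 × 542.8 = 3204 kg O₂/d.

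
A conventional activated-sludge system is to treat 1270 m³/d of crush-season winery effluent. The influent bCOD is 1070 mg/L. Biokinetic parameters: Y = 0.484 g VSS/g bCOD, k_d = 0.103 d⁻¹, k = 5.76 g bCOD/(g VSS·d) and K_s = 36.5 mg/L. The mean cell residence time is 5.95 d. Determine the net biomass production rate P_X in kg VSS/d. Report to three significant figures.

P_X ≈ 406 kg VSS/d

From the Monod/SRT balance for a CMAS, S = K_s·(1+k_d θ_c)/[θ_c·(Y k − k_d) − 1] = 36.5 × (1 + 0.103 × 5.95) / [5.95 × (0.484 × 5.76 − 0.103) − 1] = 58.87 / 14.97 = 3.931 mg/L.
Y_obs = Y / (1 + k_d θ_c) = 0.484 / (1 + 0.103 × 5.95) = 0.484 / 1.613 = 0.3001.
Substrate removed = Q·(S₀ − S) = 1270 m³/d × (1070 − 3.93) g/m³ = 1.35×10^6 g/d = 1354 kg/d.
P_X = Y_obs · Q(S₀ − S) = 0.3001 × 1354 = 406.3 kg VSS/d.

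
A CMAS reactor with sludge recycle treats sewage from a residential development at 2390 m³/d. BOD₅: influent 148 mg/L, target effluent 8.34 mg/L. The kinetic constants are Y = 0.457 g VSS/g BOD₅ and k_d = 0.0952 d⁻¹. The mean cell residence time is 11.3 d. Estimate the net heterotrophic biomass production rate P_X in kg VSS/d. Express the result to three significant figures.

Correct the yield for decay: Y_obs = Y/(1 + k_d θ_c) = 0.457 / (1 + 0.0952 × 11.3) = 0.457 / 2.076 = 0.2202.
Q·(S₀ − S) = 2390 × (148 − 8.34) × 10⁻³ = 333.8 kg/d removed.
P_X = Y_obs · Q(S₀ − S) = 0.2202 × 333.8 = 73.49 kg VSS/d.

P_X ≈ 73.5 kg VSS/d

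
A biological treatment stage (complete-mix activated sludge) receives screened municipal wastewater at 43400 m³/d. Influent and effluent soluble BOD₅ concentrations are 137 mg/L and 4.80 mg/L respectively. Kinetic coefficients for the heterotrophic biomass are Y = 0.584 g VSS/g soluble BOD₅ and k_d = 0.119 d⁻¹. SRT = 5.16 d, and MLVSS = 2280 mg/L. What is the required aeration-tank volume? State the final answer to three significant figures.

V ≈ 4700 m³

Steady-state biomass mass balance: V·X·(1 + k_d·θ_c) = Y·Q·(S₀ − S)·θ_c, so V = 0.584 × 43400 × (137 − 4.80) × 5.16 / [2280 × (1 + 0.119 × 5.16)] = 1.73×10^7 / 3680 = 4698 m³.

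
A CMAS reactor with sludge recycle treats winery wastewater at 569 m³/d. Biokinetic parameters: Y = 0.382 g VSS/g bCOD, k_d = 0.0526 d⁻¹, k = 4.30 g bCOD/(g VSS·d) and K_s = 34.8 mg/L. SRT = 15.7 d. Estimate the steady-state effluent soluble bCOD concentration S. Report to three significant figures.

For a completely mixed reactor with recycle the Lawrence–McCarty relation gives S = K_s·(1 + k_d·θ_c) / [θ_c·(Y·k − k_d) − 1] = 34.8 × (1 + 0.0526 × 15.7) / [15.7 × (0.382 × 4.30 − 0.0526) − 1] = 63.54 / 23.96 = 2.652 mg/L.

S ≈ 2.65 mg/L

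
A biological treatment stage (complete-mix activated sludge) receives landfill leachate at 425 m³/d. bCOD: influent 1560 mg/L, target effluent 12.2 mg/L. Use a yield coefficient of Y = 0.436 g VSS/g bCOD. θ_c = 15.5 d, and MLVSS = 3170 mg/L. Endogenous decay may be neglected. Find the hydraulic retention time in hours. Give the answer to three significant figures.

V·X = Y·Q·ΔS·θ_c gives V = 0.436 × 425 × (1560 − 12.2) × 15.5 / 3170 = 1402 m³.
Hydraulic retention time τ = V/Q = 1402 / 425 = 3.300 d = 79.19 h.

τ ≈ 79.2 h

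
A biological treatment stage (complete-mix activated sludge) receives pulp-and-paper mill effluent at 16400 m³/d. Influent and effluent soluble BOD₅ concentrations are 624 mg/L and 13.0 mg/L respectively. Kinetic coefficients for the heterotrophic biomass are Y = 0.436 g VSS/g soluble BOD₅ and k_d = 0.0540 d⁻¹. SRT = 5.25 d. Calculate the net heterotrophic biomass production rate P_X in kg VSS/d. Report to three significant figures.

The observed yield is Y_obs = Y/(1 + k_d·θ_c) = 0.436 / (1 + 0.0540 × 5.25) = 0.436 / 1.284 = 0.3397 g VSS per g soluble BOD₅ removed.
ΔS = 624 − 13.0 = 611.0 mg/L, so the substrate removal rate is 16400 × 611.0/1000 = 10020 kg soluble BOD₅/d.
So the net sludge growth is P_X = 0.3397 × 10020 = 3404 kg VSS/d.

P_X ≈ 3400 kg VSS/d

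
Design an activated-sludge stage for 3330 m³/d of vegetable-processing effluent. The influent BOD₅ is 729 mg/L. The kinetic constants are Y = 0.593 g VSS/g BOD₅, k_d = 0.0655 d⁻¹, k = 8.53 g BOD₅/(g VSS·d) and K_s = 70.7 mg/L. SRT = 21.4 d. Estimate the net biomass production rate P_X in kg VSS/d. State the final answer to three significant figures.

P_X ≈ 598 kg VSS/d

From the Monod/SRT balance for a CMAS, S = K_s·(1+k_d θ_c)/[θ_c·(Y k − k_d) − 1] = 70.7 × (1 + 0.0655 × 21.4) / [21.4 × (0.593 × 8.53 − 0.0655) − 1] = 169.8 / 105.8 = 1.604 mg/L.
Correct the yield for decay: Y_obs = Y/(1 + k_d θ_c) = 0.593 / (1 + 0.0655 × 21.4) = 0.593 / 2.402 = 0.2469.
ΔS = 729 − 1.60 = 727.4 mg/L, so the substrate removal rate is 3330 × 727.4/1000 = 2422 kg BOD₅/d.
So the net sludge growth is P_X = 0.2469 × 2422 = 598.1 kg VSS/d.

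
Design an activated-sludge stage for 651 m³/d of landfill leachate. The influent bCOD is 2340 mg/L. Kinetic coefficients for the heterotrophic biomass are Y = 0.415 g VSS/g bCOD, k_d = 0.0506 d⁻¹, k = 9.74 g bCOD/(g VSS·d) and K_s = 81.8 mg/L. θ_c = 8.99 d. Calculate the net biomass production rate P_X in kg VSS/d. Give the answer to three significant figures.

P_X ≈ 434 kg VSS/d

Effluent substrate depends only on kinetics and SRT: S = K_s(1 + k_d θ_c) / [θ_c(Yk − k_d) − 1] = 81.8 × (1 + 0.0506 × 8.99) / [8.99 × (0.415 × 9.74 − 0.0506) − 1] = 119.0 / 34.88 = 3.412 mg/L.
Y_obs = Y / (1 + k_d θ_c) = 0.415 / (1 + 0.0506 × 8.99) = 0.415 / 1.455 = 0.2852.
Mass of bCOD removed per day: Q(S₀ − S) = 651 × 2337 g/m³ = 1521 kg/d.
Net biomass production P_X = Y_obs × Q·(S₀ − S) = 0.2852 × 1521 = 433.9 kg VSS/d.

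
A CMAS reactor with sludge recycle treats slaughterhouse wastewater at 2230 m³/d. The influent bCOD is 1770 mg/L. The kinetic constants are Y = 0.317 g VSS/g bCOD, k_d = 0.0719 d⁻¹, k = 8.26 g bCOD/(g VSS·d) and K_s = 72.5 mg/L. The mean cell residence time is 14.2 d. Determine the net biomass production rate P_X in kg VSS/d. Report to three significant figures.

P_X ≈ 618 kg VSS/d

From the Monod/SRT balance for a CMAS, S = K_s·(1+k_d θ_c)/[θ_c·(Y k − k_d) − 1] = 72.5 × (1 + 0.0719 × 14.2) / [14.2 × (0.317 × 8.26 − 0.0719) − 1] = 146.5 / 35.16 = 4.167 mg/L.
Y_obs = Y / (1 + k_d θ_c) = 0.317 / (1 + 0.0719 × 14.2) = 0.317 / 2.021 = 0.1569.
Mass of bCOD removed per day: Q(S₀ − S) = 2230 × 1766 g/m³ = 3938 kg/d.
P_X = Y_obs · Q(S₀ − S) = 0.1569 × 3938 = 617.7 kg VSS/d.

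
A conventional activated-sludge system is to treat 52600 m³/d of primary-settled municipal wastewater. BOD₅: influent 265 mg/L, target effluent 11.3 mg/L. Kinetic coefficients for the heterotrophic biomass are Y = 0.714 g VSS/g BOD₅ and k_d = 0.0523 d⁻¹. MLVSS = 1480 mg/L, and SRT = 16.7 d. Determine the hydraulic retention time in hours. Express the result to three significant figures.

τ ≈ 26.2 h

Steady-state biomass mass balance: V·X·(1 + k_d·θ_c) = Y·Q·(S₀ − S)·θ_c, so V = 0.714 × 52600 × (265 − 11.3) × 16.7 / [1480 × (1 + 0.0523 × 16.7)] = 1.59×10^8 / 2773 = 57389 m³.
Hydraulic retention time τ = V/Q = 57389 / 52600 = 1.091 d = 26.18 h.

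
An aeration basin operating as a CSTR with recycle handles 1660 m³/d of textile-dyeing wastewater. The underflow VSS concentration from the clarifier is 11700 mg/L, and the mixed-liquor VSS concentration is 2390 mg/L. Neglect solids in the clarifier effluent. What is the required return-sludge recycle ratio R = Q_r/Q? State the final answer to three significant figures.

R = Q_r/Q = X/(X_r − X) = 2390 / (11700 − 2390) = 0.2567.

R ≈ 0.257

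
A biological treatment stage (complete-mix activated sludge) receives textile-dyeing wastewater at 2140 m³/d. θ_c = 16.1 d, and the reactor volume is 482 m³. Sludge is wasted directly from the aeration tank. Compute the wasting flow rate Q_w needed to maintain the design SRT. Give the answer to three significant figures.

Wasting from the aeration tank: Q_w = V / θ_c = 482.0 / 16.1 = 29.94 m³/d.

Q_w ≈ 29.9 m³/d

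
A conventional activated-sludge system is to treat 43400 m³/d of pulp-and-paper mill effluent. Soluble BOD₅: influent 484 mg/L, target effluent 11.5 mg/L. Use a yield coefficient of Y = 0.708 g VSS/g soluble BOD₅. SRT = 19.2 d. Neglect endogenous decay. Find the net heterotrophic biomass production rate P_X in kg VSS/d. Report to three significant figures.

Since k_d ≈ 0, Y_obs = Y = 0.708 g VSS/g soluble BOD₅.
Q·(S₀ − S) = 43400 × (484 − 11.5) × 10⁻³ = 20506 kg/d removed.
Biomass produced: P_X = Y_obs·Q·ΔS = 0.7080 × 20506 ≈ 14519 kg VSS/d.

P_X ≈ 14500 kg VSS/d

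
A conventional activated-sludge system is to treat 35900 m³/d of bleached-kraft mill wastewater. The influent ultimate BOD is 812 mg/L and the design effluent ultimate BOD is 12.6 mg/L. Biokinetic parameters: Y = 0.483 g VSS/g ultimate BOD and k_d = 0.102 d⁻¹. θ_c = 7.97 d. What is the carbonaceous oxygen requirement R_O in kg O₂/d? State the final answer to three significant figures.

Y_obs = Y / (1 + k_d θ_c) = 0.483 / (1 + 0.102 × 7.97) = 0.483 / 1.813 = 0.2664.
Mass of ultimate BOD removed per day: Q(S₀ − S) = 35900 × 799.4 g/m³ = 28698 kg/d.
Biomass synthesised: P_X = Y_obs × 28698 = 7646 kg VSS/d.
Carbonaceous O₂ demand = substrate oxidised − cell-mass equivalent = 28698 − 1.42 × 7646 = 17841 kg O₂/d.

R_O ≈ 17800 kg O₂/d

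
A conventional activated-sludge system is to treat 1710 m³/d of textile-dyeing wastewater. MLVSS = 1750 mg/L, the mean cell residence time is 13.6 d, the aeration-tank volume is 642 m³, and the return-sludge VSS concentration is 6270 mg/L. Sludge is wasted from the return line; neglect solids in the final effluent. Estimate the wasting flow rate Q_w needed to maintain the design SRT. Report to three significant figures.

Q_w ≈ 13.2 m³/d

Wasting from the return line (neglecting effluent solids): Q_w = V·X / (θ_c·X_r) = 642.0 × 1750 / (13.6 × 6270) = 13.18 m³/d.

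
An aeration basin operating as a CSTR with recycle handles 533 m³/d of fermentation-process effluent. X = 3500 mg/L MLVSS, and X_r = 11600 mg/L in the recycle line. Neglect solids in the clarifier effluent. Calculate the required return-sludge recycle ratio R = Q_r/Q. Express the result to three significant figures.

R ≈ 0.432

Solids balance on the clarifier gives (1+R)X = R·X_r, so R = X/(X_r − X) = 3500 / (11600 − 3500) = 0.4321.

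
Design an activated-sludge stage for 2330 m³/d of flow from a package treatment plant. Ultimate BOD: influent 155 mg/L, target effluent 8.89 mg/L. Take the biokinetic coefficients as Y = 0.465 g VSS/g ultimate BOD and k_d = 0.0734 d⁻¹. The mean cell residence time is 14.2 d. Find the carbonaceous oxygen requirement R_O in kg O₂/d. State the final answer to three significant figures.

R_O ≈ 230 kg O₂/d

Correct the yield for decay: Y_obs = Y/(1 + k_d θ_c) = 0.465 / (1 + 0.0734 × 14.2) = 0.465 / 2.042 = 0.2277.
Mass of ultimate BOD removed per day: Q(S₀ − S) = 2330 × 146.1 g/m³ = 340.4 kg/d.
Biomass synthesised: P_X = Y_obs × 340.4 = 77.51 kg VSS/d.
R_O = Q·ΔS − 1.42 P_X = 340.4 − 110.1 = 230.4 kg O₂/d.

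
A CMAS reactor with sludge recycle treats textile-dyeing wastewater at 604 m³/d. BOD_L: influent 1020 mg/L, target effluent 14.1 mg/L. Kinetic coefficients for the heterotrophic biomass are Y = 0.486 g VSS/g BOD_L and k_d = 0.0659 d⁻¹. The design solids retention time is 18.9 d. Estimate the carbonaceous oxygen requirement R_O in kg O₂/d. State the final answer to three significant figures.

R_O ≈ 421 kg O₂/d

Y_obs = Y / (1 + k_d θ_c) = 0.486 / (1 + 0.0659 × 18.9) = 0.486 / 2.246 = 0.2164.
Substrate removed = Q·(S₀ − S) = 604 m³/d × (1020 − 14.1) g/m³ = 6.08×10^5 g/d = 607.6 kg/d.
P_X = Y_obs·Q·(S₀ − S) = 0.2164 × 607.6 = 131.5 kg VSS/d.
Carbonaceous O₂ demand = substrate oxidised − cell-mass equivalent = 607.6 − 1.42 × 131.5 = 420.8 kg O₂/d.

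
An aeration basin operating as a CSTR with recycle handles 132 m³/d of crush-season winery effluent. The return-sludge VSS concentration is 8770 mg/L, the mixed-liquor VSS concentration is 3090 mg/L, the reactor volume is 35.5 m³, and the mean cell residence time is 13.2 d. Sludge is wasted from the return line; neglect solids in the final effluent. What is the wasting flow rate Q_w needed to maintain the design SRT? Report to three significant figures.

Q_w ≈ 0.948 m³/d

θ_c = V·X/(Q_w·X_r) when wasting from the recycle, so Q_w = V·X/(θ_c·X_r) = 35.50 × 3090 / (13.2 × 8770) = 0.9476 m³/d.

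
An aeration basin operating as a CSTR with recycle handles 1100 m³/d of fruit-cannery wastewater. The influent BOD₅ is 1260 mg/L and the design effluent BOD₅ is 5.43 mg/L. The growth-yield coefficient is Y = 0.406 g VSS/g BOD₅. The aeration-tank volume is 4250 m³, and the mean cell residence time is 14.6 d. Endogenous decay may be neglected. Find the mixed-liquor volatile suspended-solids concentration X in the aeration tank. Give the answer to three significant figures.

Without decay, X = Y Q (S₀−S) θ_c / V = 0.406 × 1100 × (1260 − 5.43) × 14.6 / 4250 = 1925 mg/L.

X ≈ 1920 mg/L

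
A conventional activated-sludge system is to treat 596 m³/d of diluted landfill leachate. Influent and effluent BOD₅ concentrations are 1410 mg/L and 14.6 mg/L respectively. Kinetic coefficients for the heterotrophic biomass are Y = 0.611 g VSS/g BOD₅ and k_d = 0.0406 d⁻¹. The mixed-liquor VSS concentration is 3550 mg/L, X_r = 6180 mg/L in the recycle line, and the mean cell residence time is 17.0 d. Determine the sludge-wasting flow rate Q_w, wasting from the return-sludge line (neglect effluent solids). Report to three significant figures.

From the SRT design equation V = Y Q (S₀−S) θ_c / [X (1 + k_d θ_c)] = 0.611 × 596 × (1410 − 14.6) × 17.0 / [3550 × (1 + 0.0406 × 17.0)] = 8.64×10^6 / 6000 = 1440 m³.
Q_w = (V·X)/(θ_c X_r) = 1440 × 3550 / (17.0 × 6180) = 48.65 m³/d.

Q_w ≈ 48.6 m³/d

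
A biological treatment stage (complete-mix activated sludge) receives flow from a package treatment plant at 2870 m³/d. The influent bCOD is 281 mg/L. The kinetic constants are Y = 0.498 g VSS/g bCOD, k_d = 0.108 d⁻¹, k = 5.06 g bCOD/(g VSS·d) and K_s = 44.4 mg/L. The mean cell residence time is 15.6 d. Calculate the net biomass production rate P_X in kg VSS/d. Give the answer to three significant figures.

P_X ≈ 148 kg VSS/d

Effluent substrate depends only on kinetics and SRT: S = K_s(1 + k_d θ_c) / [θ_c(Yk − k_d) − 1] = 44.4 × (1 + 0.108 × 15.6) / [15.6 × (0.498 × 5.06 − 0.108) − 1] = 119.2 / 36.63 = 3.255 mg/L.
Observed yield with endogenous decay: Y_obs = Y / (1 + k_d·θ_c) = 0.498 / (1 + 0.108 × 15.6) = 0.498 / 2.685 = 0.1855 g VSS/g bCOD.
ΔS = 281 − 3.25 = 277.8 mg/L, so the substrate removal rate is 2870 × 277.8/1000 = 797.1 kg bCOD/d.
Net biomass production P_X = Y_obs × Q·(S₀ − S) = 0.1855 × 797.1 = 147.9 kg VSS/d.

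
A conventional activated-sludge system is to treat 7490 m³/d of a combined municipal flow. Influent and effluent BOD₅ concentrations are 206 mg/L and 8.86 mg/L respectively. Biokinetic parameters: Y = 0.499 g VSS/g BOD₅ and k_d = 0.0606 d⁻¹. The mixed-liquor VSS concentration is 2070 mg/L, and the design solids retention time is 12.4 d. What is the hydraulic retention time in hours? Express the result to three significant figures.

Steady-state biomass mass balance: V·X·(1 + k_d·θ_c) = Y·Q·(S₀ − S)·θ_c, so V = 0.499 × 7490 × (206 − 8.86) × 12.4 / [2070 × (1 + 0.0606 × 12.4)] = 9.14×10^6 / 3625 = 2520 m³.
HRT = V/Q = 2520 m³ / 7490 m³·d⁻¹ = 0.3365 d × 24 = 8.075 h.

τ ≈ 8.08 h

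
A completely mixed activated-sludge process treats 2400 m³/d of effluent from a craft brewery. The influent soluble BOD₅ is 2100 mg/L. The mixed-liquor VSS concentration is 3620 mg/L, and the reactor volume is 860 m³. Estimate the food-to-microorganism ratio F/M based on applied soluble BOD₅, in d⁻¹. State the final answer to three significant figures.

F/M ≈ 1.62 d⁻¹

Food-to-microorganism ratio F/M = Q S₀ / (V X) = 2400 × 2100 / (860.0 × 3620) = 1.619 d⁻¹.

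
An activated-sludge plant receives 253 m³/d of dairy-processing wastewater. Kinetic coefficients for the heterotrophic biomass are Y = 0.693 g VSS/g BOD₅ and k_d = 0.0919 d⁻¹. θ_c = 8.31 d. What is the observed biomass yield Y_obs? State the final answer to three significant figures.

Y_obs ≈ 0.393 g VSS/g BOD₅

Y_obs = Y / (1 + k_d θ_c) = 0.693 / (1 + 0.0919 × 8.31) = 0.693 / 1.764 = 0.3929.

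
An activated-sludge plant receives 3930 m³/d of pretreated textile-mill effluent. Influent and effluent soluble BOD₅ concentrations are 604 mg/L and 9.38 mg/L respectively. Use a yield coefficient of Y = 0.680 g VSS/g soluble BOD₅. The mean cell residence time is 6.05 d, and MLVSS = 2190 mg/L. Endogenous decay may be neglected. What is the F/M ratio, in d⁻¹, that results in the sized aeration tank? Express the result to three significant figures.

F/M ≈ 0.247 d⁻¹

Biomass mass balance (decay neglected): V·X = Y·Q·(S₀ − S)·θ_c, so V = 0.680 × 3930 × (604 − 9.38) × 6.05 / 2190 = 4390 m³.
F/M = Q·S₀ / (V·X) = 3930 × 604 / (4390 × 2190) = 0.2469 g soluble BOD₅·(g VSS·d)⁻¹.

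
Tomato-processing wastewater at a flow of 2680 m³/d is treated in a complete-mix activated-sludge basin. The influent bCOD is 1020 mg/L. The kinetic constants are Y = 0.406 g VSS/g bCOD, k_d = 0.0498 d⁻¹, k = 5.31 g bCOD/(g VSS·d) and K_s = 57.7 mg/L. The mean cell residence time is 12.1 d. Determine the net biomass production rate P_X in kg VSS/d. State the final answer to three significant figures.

From the Monod/SRT balance for a CMAS, S = K_s·(1+k_d θ_c)/[θ_c·(Y k − k_d) − 1] = 57.7 × (1 + 0.0498 × 12.1) / [12.1 × (0.406 × 5.31 − 0.0498) − 1] = 92.47 / 24.48 = 3.777 mg/L.
Y_obs = Y / (1 + k_d θ_c) = 0.406 / (1 + 0.0498 × 12.1) = 0.406 / 1.603 = 0.2533.
Mass of bCOD removed per day: Q(S₀ − S) = 2680 × 1016 g/m³ = 2723 kg/d.
So the net sludge growth is P_X = 0.2533 × 2723 = 690.0 kg VSS/d.

P_X ≈ 690 kg VSS/d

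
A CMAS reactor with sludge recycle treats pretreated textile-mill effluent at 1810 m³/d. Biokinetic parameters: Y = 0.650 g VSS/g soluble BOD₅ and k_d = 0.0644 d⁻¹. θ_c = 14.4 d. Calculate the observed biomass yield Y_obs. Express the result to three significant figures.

Y_obs ≈ 0.337 g VSS/g soluble BOD₅

Observed yield with endogenous decay: Y_obs = Y / (1 + k_d·θ_c) = 0.650 / (1 + 0.0644 × 14.4) = 0.650 / 1.927 = 0.3372 g VSS/g soluble BOD₅.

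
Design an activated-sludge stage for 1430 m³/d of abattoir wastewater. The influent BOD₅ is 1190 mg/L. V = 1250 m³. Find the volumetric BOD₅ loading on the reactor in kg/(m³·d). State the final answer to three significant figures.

L_v ≈ 1.36 kg BOD₅/(m³·d)

L_v = Q S₀ / V = 1430 × 1190 × 10⁻³ / 1250 = 1.361 kg/(m³·d).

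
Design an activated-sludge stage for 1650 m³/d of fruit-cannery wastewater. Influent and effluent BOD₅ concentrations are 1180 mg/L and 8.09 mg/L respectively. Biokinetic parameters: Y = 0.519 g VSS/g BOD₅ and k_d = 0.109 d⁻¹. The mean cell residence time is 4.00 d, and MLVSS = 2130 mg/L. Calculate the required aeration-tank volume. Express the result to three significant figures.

V ≈ 1310 m³

Steady-state biomass mass balance: V·X·(1 + k_d·θ_c) = Y·Q·(S₀ − S)·θ_c, so V = 0.519 × 1650 × (1180 − 8.09) × 4.00 / [2130 × (1 + 0.109 × 4.00)] = 4.01×10^6 / 3059 = 1312 m³.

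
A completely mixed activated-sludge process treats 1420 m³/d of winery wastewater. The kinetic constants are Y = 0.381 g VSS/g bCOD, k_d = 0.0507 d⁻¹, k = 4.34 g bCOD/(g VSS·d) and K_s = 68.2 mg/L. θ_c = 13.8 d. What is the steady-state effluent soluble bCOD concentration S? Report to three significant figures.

S ≈ 5.49 mg/L

Effluent substrate depends only on kinetics and SRT: S = K_s(1 + k_d θ_c) / [θ_c(Yk − k_d) − 1] = 68.2 × (1 + 0.0507 × 13.8) / [13.8 × (0.381 × 4.34 − 0.0507) − 1] = 115.9 / 21.12 = 5.489 mg/L.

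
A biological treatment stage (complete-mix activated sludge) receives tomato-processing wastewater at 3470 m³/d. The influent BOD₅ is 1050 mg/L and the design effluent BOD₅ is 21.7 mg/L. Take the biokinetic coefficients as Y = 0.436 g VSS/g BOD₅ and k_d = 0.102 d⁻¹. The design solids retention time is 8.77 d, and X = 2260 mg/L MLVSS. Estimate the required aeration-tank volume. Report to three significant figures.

Steady-state biomass mass balance: V·X·(1 + k_d·θ_c) = Y·Q·(S₀ − S)·θ_c, so V = 0.436 × 3470 × (1050 − 21.7) × 8.77 / [2260 × (1 + 0.102 × 8.77)] = 1.36×10^7 / 4282 = 3187 m³.

V ≈ 3190 m³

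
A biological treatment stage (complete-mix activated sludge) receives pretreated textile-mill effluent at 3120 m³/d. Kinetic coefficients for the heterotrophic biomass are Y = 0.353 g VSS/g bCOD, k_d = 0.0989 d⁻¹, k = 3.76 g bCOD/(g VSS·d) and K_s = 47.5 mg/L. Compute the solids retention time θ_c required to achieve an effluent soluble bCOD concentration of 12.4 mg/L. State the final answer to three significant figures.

Specific growth rate at S = 12.4 mg/L: μ = YkS/(K_s+S) = 0.353·3.76·12.4/(47.5+12.4) = 0.2748 d⁻¹.
Then 1/θ_c = μ − k_d = 0.2748 − 0.0989 = 0.1759 d⁻¹, giving θ_c = 5.686 d.

θ_c ≈ 5.69 d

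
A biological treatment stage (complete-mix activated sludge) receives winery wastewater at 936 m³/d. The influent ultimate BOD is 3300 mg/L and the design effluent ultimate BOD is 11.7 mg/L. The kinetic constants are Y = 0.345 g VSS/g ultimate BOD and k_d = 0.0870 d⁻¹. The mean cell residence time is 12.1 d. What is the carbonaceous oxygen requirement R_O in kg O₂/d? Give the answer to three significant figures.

Observed yield with endogenous decay: Y_obs = Y / (1 + k_d·θ_c) = 0.345 / (1 + 0.0870 × 12.1) = 0.345 / 2.053 = 0.1681 g VSS/g ultimate BOD.
Q·(S₀ − S) = 936 × (3300 − 11.7) × 10⁻³ = 3078 kg/d removed.
P_X = Y_obs·Q·(S₀ − S) = 0.1681 × 3078 = 517.3 kg VSS/d.
R_O = Q·(S₀ − S) − 1.42·P_X = 3078 − 1.42 × 517.3 = 2343 kg O₂/d.

R_O ≈ 2340 kg O₂/d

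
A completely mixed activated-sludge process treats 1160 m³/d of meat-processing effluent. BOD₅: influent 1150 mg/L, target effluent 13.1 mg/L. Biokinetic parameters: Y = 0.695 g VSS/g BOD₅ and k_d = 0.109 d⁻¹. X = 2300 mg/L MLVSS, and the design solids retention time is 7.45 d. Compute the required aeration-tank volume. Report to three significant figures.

V ≈ 1640 m³

Rearranging the biomass balance for a CMAS with decay, V = Y·Q·ΔS·θ_c / [X·(1+k_d θ_c)] = 0.695 × 1160 × (1150 − 13.1) × 7.45 / [2300 × (1 + 0.109 × 7.45)] = 6.83×10^6 / 4168 = 1638 m³.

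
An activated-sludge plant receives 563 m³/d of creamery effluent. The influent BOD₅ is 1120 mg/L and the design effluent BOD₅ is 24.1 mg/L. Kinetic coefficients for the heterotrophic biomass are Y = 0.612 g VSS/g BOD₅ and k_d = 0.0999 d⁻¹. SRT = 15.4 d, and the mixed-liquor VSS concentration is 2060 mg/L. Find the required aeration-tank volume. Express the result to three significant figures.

Rearranging the biomass balance for a CMAS with decay, V = Y·Q·ΔS·θ_c / [X·(1+k_d θ_c)] = 0.612 × 563 × (1120 − 24.1) × 15.4 / [2060 × (1 + 0.0999 × 15.4)] = 5.82×10^6 / 5229 = 1112 m³.

V ≈ 1110 m³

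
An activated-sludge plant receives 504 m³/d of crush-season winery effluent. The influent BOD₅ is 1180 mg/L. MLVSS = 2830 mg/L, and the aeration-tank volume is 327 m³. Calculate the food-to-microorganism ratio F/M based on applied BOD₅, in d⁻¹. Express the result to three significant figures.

F/M ≈ 0.643 d⁻¹

F/M = applied load / biomass = Q·S₀/(V·X) = 504 × 1180 / (327.0 × 2830) = 0.6427 d⁻¹.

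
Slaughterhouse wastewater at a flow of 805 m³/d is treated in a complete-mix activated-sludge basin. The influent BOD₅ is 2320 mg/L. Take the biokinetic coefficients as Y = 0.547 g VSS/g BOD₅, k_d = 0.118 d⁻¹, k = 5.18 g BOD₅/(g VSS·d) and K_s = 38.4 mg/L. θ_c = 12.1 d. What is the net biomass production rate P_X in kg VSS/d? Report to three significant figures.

Effluent substrate depends only on kinetics and SRT: S = K_s(1 + k_d θ_c) / [θ_c(Yk − k_d) − 1] = 38.4 × (1 + 0.118 × 12.1) / [12.1 × (0.547 × 5.18 − 0.118) − 1] = 93.23 / 31.86 = 2.926 mg/L.
Y_obs = Y / (1 + k_d θ_c) = 0.547 / (1 + 0.118 × 12.1) = 0.547 / 2.428 = 0.2253.
Substrate removed = Q·(S₀ − S) = 805 m³/d × (2320 − 2.93) g/m³ = 1.87×10^6 g/d = 1865 kg/d.
Biomass produced: P_X = Y_obs·Q·ΔS = 0.2253 × 1865 ≈ 420.3 kg VSS/d.

P_X ≈ 420 kg VSS/d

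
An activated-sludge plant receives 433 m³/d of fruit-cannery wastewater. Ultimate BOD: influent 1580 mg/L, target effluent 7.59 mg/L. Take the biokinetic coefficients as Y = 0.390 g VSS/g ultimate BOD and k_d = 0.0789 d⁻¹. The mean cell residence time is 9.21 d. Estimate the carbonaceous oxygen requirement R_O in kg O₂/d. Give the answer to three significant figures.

R_O ≈ 462 kg O₂/d

Correct the yield for decay: Y_obs = Y/(1 + k_d θ_c) = 0.390 / (1 + 0.0789 × 9.21) = 0.390 / 1.727 = 0.2259.
Q·(S₀ − S) = 433 × (1580 − 7.59) × 10⁻³ = 680.9 kg/d removed.
Net sludge production P_X = 0.2259 × 680.9 = 153.8 kg VSS/d.
Carbonaceous O₂ demand = substrate oxidised − cell-mass equivalent = 680.9 − 1.42 × 153.8 = 462.5 kg O₂/d.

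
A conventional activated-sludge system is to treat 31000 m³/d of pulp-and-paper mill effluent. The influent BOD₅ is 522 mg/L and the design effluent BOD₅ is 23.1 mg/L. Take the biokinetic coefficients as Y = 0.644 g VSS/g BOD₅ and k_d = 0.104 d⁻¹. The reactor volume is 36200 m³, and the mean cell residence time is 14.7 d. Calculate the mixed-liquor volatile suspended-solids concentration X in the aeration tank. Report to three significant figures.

X ≈ 1600 mg/L

Solving the biomass balance for X: X = Y Q (S₀−S) θ_c / [V (1+k_d θ_c)] = 0.644 × 31000 × (522 − 23.1) × 14.7 / [36200 × (1 + 0.104 × 14.7)] = 1599 mg/L.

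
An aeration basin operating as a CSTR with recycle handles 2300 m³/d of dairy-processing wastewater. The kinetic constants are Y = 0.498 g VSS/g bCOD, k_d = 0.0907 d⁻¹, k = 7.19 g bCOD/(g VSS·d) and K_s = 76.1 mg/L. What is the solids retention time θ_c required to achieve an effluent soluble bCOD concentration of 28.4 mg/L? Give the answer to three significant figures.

θ_c ≈ 1.13 d

At the target effluent, Y k S/(K_s+S) = 0.498×7.19×28.4/104.5 = 0.9731 d⁻¹.
1/θ_c = 0.9731 − 0.0907 = 0.8824 d⁻¹, so θ_c = 1.133 d.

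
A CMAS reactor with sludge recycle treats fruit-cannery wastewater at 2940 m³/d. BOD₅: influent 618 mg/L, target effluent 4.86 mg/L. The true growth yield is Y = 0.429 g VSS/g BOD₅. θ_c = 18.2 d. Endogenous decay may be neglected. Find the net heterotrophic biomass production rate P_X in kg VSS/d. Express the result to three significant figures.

No decay correction is needed, so Y_obs = Y = 0.429.
ΔS = 618 − 4.86 = 613.1 mg/L, so the substrate removal rate is 2940 × 613.1/1000 = 1803 kg BOD₅/d.
P_X = Y_obs · Q(S₀ − S) = 0.4290 × 1803 = 773.3 kg VSS/d.

P_X ≈ 773 kg VSS/d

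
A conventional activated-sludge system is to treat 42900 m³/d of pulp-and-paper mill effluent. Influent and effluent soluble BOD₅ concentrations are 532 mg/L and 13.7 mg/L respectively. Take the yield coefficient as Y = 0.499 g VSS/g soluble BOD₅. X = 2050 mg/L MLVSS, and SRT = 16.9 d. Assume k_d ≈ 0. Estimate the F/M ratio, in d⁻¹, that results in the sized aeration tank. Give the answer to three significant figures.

F/M ≈ 0.122 d⁻¹

Biomass mass balance (decay neglected): V·X = Y·Q·(S₀ − S)·θ_c, so V = 0.499 × 42900 × (532 − 13.7) × 16.9 / 2050 = 91469 m³.
F/M = Q·S₀ / (V·X) = 42900 × 532 / (91469 × 2050) = 0.1217 g soluble BOD₅·(g VSS·d)⁻¹.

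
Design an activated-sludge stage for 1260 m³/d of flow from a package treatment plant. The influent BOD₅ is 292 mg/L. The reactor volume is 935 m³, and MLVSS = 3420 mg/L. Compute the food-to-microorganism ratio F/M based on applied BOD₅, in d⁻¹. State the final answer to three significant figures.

Food-to-microorganism ratio F/M = Q S₀ / (V X) = 1260 × 292 / (935.0 × 3420) = 0.1151 d⁻¹.

F/M ≈ 0.115 d⁻¹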